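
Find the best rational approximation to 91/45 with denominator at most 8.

Expand x = 91/45 as a continued fraction with the Euclidean algorithm:
  91 = 2*45 + 1, so a_0 = 2.
  45 = 45*1 + 0, so a_1 = 45.
so x = [2; 45].
Convergents (p_i = a_i*p_{i-1} + p_{i-2}, q_i = a_i*q_{i-1} + q_{i-2} with p_{-2}=0, p_{-1}=1, q_{-2}=1, q_{-1}=0), until the denominator exceeds 8:
  i=0: a_0=2, p_0 = 2*1 + 0 = 2, q_0 = 2*0 + 1 = 1.
  i=1: a_1=45, p_1 = 45*2 + 1 = 91, q_1 = 45*1 + 0 = 45.
q_1 = 45 > 8, so the last convergent with denominator <= 8 is p_0/q_0 = 2/1.
The closest fraction with denominator <= 8 is either p_0/q_0 or the intermediate fraction (k*p_0 + p_{-1})/(k*q_0 + q_{-1}) with the largest k >= 1 whose denominator stays <= 8; these approach x as k grows, and every other convergent or intermediate fraction in range is farther away.
Largest k: floor((8 - q_{-1})/q_0) = floor((8 - 0)/1) = 8 (using the seeds p_{-1} = 1, q_{-1} = 0).
That gives (8*2 + 1)/(8*1 + 0) = 17/8.
Compare the errors: |x - 2/1| = |91*1 - 2*45|/(45*1) = 1/45, and |x - 17/8| = |91*8 - 17*45|/(45*8) = 37/360.
Cross-multiplying, 1*360 = 360 < 1665 = 37*45, so 1/45 is smaller: the convergent 2/1 is closer to x than 17/8.

2/1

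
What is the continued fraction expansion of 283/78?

Run the Euclidean algorithm on 283 and 78; the successive quotients are the partial quotients a_0, a_1, ... (each step inverts the fractional part left over by the previous one):
  283 = 3*78 + 49, so a_0 = 3.
  78 = 1*49 + 29, so a_1 = 1.
  49 = 1*29 + 20, so a_2 = 1.
  29 = 1*20 + 9, so a_3 = 1.
  20 = 2*9 + 2, so a_4 = 2.
  9 = 4*2 + 1, so a_5 = 4.
  2 = 2*1 + 0, so a_6 = 2.
The remainder reaches 0 after 7 divisions, so the expansion has 7 partial quotients, read off in order.

[3; 1, 1, 1, 2, 4, 2]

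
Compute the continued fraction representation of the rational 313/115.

Run the Euclidean algorithm on 313 and 115; the successive quotients are the partial quotients a_0, a_1, ... (each step inverts the fractional part left over by the previous one):
  313 = 2*115 + 83, so a_0 = 2.
  115 = 1*83 + 32, so a_1 = 1.
  83 = 2*32 + 19, so a_2 = 2.
  32 = 1*19 + 13, so a_3 = 1.
  19 = 1*13 + 6, so a_4 = 1.
  13 = 2*6 + 1, so a_5 = 2.
  6 = 6*1 + 0, so a_6 = 6.
The remainder reaches 0 after 7 divisions, so the expansion has 7 partial quotients, read off in order.

[2; 1, 2, 1, 1, 2, 6]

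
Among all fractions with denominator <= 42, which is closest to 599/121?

99/20

Expand x = 599/121 as a continued fraction with the Euclidean algorithm:
  599 = 4*121 + 115, so a_0 = 4.
  121 = 1*115 + 6, so a_1 = 1.
  115 = 19*6 + 1, so a_2 = 19.
  6 = 6*1 + 0, so a_3 = 6.
so x = [4; 1, 19, 6].
Convergents (p_i = a_i*p_{i-1} + p_{i-2}, q_i = a_i*q_{i-1} + q_{i-2} with p_{-2}=0, p_{-1}=1, q_{-2}=1, q_{-1}=0), until the denominator exceeds 42:
  i=0: a_0=4, p_0 = 4*1 + 0 = 4, q_0 = 4*0 + 1 = 1.
  i=1: a_1=1, p_1 = 1*4 + 1 = 5, q_1 = 1*1 + 0 = 1.
  i=2: a_2=19, p_2 = 19*5 + 4 = 99, q_2 = 19*1 + 1 = 20.
  i=3: a_3=6, p_3 = 6*99 + 5 = 599, q_3 = 6*20 + 1 = 121.
q_3 = 121 > 42, so the last convergent with denominator <= 42 is p_2/q_2 = 99/20.
The closest fraction with denominator <= 42 is either p_2/q_2 or the intermediate fraction (k*p_2 + p_1)/(k*q_2 + q_1) with the largest k >= 1 whose denominator stays <= 42; these approach x as k grows, and every other convergent or intermediate fraction in range is farther away.
Largest k: floor((42 - q_1)/q_2) = floor((42 - 1)/20) = 2.
That gives (2*99 + 5)/(2*20 + 1) = 203/41.
Compare the errors: |x - 99/20| = |599*20 - 99*121|/(121*20) = 1/2420, and |x - 203/41| = |599*41 - 203*121|/(121*41) = 4/4961.
Cross-multiplying, 1*4961 = 4961 < 9680 = 4*2420, so 1/2420 is smaller: the convergent 99/20 is closer to x than 203/41.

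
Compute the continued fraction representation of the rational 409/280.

[1; 2, 5, 1, 6, 3]

Run the Euclidean algorithm on 409 and 280; the successive quotients are the partial quotients a_0, a_1, ... (each step inverts the fractional part left over by the previous one):
  409 = 1*280 + 129, so a_0 = 1.
  280 = 2*129 + 22, so a_1 = 2.
  129 = 5*22 + 19, so a_2 = 5.
  22 = 1*19 + 3, so a_3 = 1.
  19 = 6*3 + 1, so a_4 = 6.
  3 = 3*1 + 0, so a_5 = 3.
The remainder reaches 0 after 6 divisions, so the expansion has 6 partial quotients, read off in order.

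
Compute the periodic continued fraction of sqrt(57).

Write x_i = (sqrt(57) + m_i)/d_i with (m_0, d_0) = (0, 1). a_0 = floor(sqrt(57)) = 7, since 7^2 = 49 <= 57 < 64 = 8^2.
Iterate m_{i+1} = d_i*a_i - m_i, d_{i+1} = (57 - m_{i+1}^2)/d_i, a_{i+1} = floor((a_0 + m_{i+1})/d_{i+1}):
  m_1 = 1*7 - 0 = 7, d_1 = (57 - 7^2)/1 = 8/1 = 8, a_1 = floor((7 + 7)/8) = 1.
  m_2 = 8*1 - 7 = 1, d_2 = (57 - 1^2)/8 = 56/8 = 7, a_2 = floor((7 + 1)/7) = 1.
  m_3 = 7*1 - 1 = 6, d_3 = (57 - 6^2)/7 = 21/7 = 3, a_3 = floor((7 + 6)/3) = 4.
  m_4 = 3*4 - 6 = 6, d_4 = (57 - 6^2)/3 = 21/3 = 7, a_4 = floor((7 + 6)/7) = 1.
  m_5 = 7*1 - 6 = 1, d_5 = (57 - 1^2)/7 = 56/7 = 8, a_5 = floor((7 + 1)/8) = 1.
  m_6 = 8*1 - 1 = 7, d_6 = (57 - 7^2)/8 = 8/8 = 1, a_6 = floor((7 + 7)/1) = 14.
  m_7 = 1*14 - 7 = 7, d_7 = (57 - 7^2)/1 = 8/1 = 8: (m_7, d_7) = (m_1, d_1) = (7, 8), so from here the quotients repeat a_1, ..., a_6; the period length is 6.
Hence the expansion of sqrt(57) is a_0 = 7 followed by the repeating block 1, 1, 4, 1, 1, 14 (period 6).

[7; (1, 1, 4, 1, 1, 14)]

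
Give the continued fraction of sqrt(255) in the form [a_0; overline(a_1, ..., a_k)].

[15; overline(1, 30)]

Write x_i = (sqrt(255) + m_i)/d_i with (m_0, d_0) = (0, 1). a_0 = floor(sqrt(255)) = 15, since 15^2 = 225 <= 255 < 256 = 16^2.
Iterate m_{i+1} = d_i*a_i - m_i, d_{i+1} = (255 - m_{i+1}^2)/d_i, a_{i+1} = floor((a_0 + m_{i+1})/d_{i+1}):
  m_1 = 1*15 - 0 = 15, d_1 = (255 - 15^2)/1 = 30/1 = 30, a_1 = floor((15 + 15)/30) = 1.
  m_2 = 30*1 - 15 = 15, d_2 = (255 - 15^2)/30 = 30/30 = 1, a_2 = floor((15 + 15)/1) = 30.
  m_3 = 1*30 - 15 = 15, d_3 = (255 - 15^2)/1 = 30/1 = 30: (m_3, d_3) = (m_1, d_1) = (15, 30), so from here the quotients repeat a_1, a_2; the period length is 2.
Hence the expansion of sqrt(255) is a_0 = 15 followed by the repeating block 1, 30 (period 2).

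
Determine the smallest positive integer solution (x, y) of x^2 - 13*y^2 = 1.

(x, y) = (649, 180)

First expand sqrt(13) as a continued fraction. With x_i = (sqrt(13) + m_i)/d_i and (m_0, d_0) = (0, 1): a_0 = floor(sqrt(13)) = 3, since 3^2 = 9 <= 13 < 16 = 4^2.
Iterate m_{i+1} = d_i*a_i - m_i, d_{i+1} = (13 - m_{i+1}^2)/d_i, a_{i+1} = floor((a_0 + m_{i+1})/d_{i+1}):
  m_1 = 1*3 - 0 = 3, d_1 = (13 - 3^2)/1 = 4/1 = 4, a_1 = floor((3 + 3)/4) = 1.
  m_2 = 4*1 - 3 = 1, d_2 = (13 - 1^2)/4 = 12/4 = 3, a_2 = floor((3 + 1)/3) = 1.
  m_3 = 3*1 - 1 = 2, d_3 = (13 - 2^2)/3 = 9/3 = 3, a_3 = floor((3 + 2)/3) = 1.
  m_4 = 3*1 - 2 = 1, d_4 = (13 - 1^2)/3 = 12/3 = 4, a_4 = floor((3 + 1)/4) = 1.
  m_5 = 4*1 - 1 = 3, d_5 = (13 - 3^2)/4 = 4/4 = 1, a_5 = floor((3 + 3)/1) = 6.
  m_6 = 1*6 - 3 = 3, d_6 = (13 - 3^2)/1 = 4/1 = 4: (m_6, d_6) = (m_1, d_1) = (3, 4), so from here the quotients repeat a_1, ..., a_5; the period length is 5.
So sqrt(13) = [3; (1, 1, 1, 1, 6)] with period length k = 5.
k is odd, so (p_{k-1}, q_{k-1}) only solves x^2 - 13y^2 = -1 and the fundamental solution of x^2 - 13y^2 = 1 is (p_{2k-1}, q_{2k-1}) = (p_9, q_9); compute convergents through index 9, running through the period twice.
Convergents (p_i = a_i*p_{i-1} + p_{i-2}, q_i = a_i*q_{i-1} + q_{i-2} with p_{-2}=0, p_{-1}=1, q_{-2}=1, q_{-1}=0):
  i=0: a_0=3, p_0 = 3*1 + 0 = 3, q_0 = 3*0 + 1 = 1.
  i=1: a_1=1, p_1 = 1*3 + 1 = 4, q_1 = 1*1 + 0 = 1.
  i=2: a_2=1, p_2 = 1*4 + 3 = 7, q_2 = 1*1 + 1 = 2.
  i=3: a_3=1, p_3 = 1*7 + 4 = 11, q_3 = 1*2 + 1 = 3.
  i=4: a_4=1, p_4 = 1*11 + 7 = 18, q_4 = 1*3 + 2 = 5.
  i=5: a_5=6, p_5 = 6*18 + 11 = 119, q_5 = 6*5 + 3 = 33.
  i=6: a_6=1, p_6 = 1*119 + 18 = 137, q_6 = 1*33 + 5 = 38.
  i=7: a_7=1, p_7 = 1*137 + 119 = 256, q_7 = 1*38 + 33 = 71.
  i=8: a_8=1, p_8 = 1*256 + 137 = 393, q_8 = 1*71 + 38 = 109.
  i=9: a_9=1, p_9 = 1*393 + 256 = 649, q_9 = 1*109 + 71 = 180.
Indeed p_4^2 - 13*q_4^2 = 324 - 325 = -1, not +1.
Check: 649^2 - 13*180^2 = 421201 - 421200 = 1, so (x, y) = (649, 180) solves the equation, and by the theorem it is the least positive solution.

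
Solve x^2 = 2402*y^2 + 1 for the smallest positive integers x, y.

(x, y) = (4803, 98)

First expand sqrt(2402) as a continued fraction. With x_i = (sqrt(2402) + m_i)/d_i and (m_0, d_0) = (0, 1): a_0 = floor(sqrt(2402)) = 49, since 49^2 = 2401 <= 2402 < 2500 = 50^2.
Iterate m_{i+1} = d_i*a_i - m_i, d_{i+1} = (2402 - m_{i+1}^2)/d_i, a_{i+1} = floor((a_0 + m_{i+1})/d_{i+1}):
  m_1 = 1*49 - 0 = 49, d_1 = (2402 - 49^2)/1 = 1/1 = 1, a_1 = floor((49 + 49)/1) = 98.
  m_2 = 1*98 - 49 = 49, d_2 = (2402 - 49^2)/1 = 1/1 = 1: (m_2, d_2) = (m_1, d_1) = (49, 1), so from here the quotient a_1 repeats; the period length is 1.
So sqrt(2402) = [49; (98)] with period length k = 1.
k is odd, so (p_{k-1}, q_{k-1}) only solves x^2 - 2402y^2 = -1 and the fundamental solution of x^2 - 2402y^2 = 1 is (p_{2k-1}, q_{2k-1}) = (p_1, q_1); compute convergents through index 1, running through the period twice.
Convergents (p_i = a_i*p_{i-1} + p_{i-2}, q_i = a_i*q_{i-1} + q_{i-2} with p_{-2}=0, p_{-1}=1, q_{-2}=1, q_{-1}=0):
  i=0: a_0=49, p_0 = 49*1 + 0 = 49, q_0 = 49*0 + 1 = 1.
  i=1: a_1=98, p_1 = 98*49 + 1 = 4803, q_1 = 98*1 + 0 = 98.
Indeed p_0^2 - 2402*q_0^2 = 2401 - 2402 = -1, not +1.
Check: 4803^2 - 2402*98^2 = 23068809 - 23068808 = 1, so (x, y) = (4803, 98) solves the equation, and by the theorem it is the least positive solution.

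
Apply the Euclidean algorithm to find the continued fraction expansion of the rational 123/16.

[7; 1, 2, 5]

Run the Euclidean algorithm on 123 and 16; the successive quotients are the partial quotients a_0, a_1, ... (each step inverts the fractional part left over by the previous one):
  123 = 7*16 + 11, so a_0 = 7.
  16 = 1*11 + 5, so a_1 = 1.
  11 = 2*5 + 1, so a_2 = 2.
  5 = 5*1 + 0, so a_3 = 5.
The remainder reaches 0 after 4 divisions, so the expansion has 4 partial quotients, read off in order.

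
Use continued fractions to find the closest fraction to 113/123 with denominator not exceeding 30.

Expand x = 113/123 as a continued fraction with the Euclidean algorithm:
  113 = 0*123 + 113, so a_0 = 0.
  123 = 1*113 + 10, so a_1 = 1.
  113 = 11*10 + 3, so a_2 = 11.
  10 = 3*3 + 1, so a_3 = 3.
  3 = 3*1 + 0, so a_4 = 3.
so x = [0; 1, 11, 3, 3].
Convergents (p_i = a_i*p_{i-1} + p_{i-2}, q_i = a_i*q_{i-1} + q_{i-2} with p_{-2}=0, p_{-1}=1, q_{-2}=1, q_{-1}=0), until the denominator exceeds 30:
  i=0: a_0=0, p_0 = 0*1 + 0 = 0, q_0 = 0*0 + 1 = 1.
  i=1: a_1=1, p_1 = 1*0 + 1 = 1, q_1 = 1*1 + 0 = 1.
  i=2: a_2=11, p_2 = 11*1 + 0 = 11, q_2 = 11*1 + 1 = 12.
  i=3: a_3=3, p_3 = 3*11 + 1 = 34, q_3 = 3*12 + 1 = 37.
q_3 = 37 > 30, so the last convergent with denominator <= 30 is p_2/q_2 = 11/12.
The closest fraction with denominator <= 30 is either p_2/q_2 or the intermediate fraction (k*p_2 + p_1)/(k*q_2 + q_1) with the largest k >= 1 whose denominator stays <= 30; these approach x as k grows, and every other convergent or intermediate fraction in range is farther away.
Largest k: floor((30 - q_1)/q_2) = floor((30 - 1)/12) = 2.
That gives (2*11 + 1)/(2*12 + 1) = 23/25.
Compare the errors: |x - 11/12| = |113*12 - 11*123|/(123*12) = 3/1476, and |x - 23/25| = |113*25 - 23*123|/(123*25) = 4/3075.
Cross-multiplying, 4*1476 = 5904 < 9225 = 3*3075, so 4/3075 is smaller: the intermediate fraction 23/25 is closer to x than 11/12.

23/25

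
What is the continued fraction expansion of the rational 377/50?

[7; 1, 1, 5, 1, 3]

Run the Euclidean algorithm on 377 and 50; the successive quotients are the partial quotients a_0, a_1, ... (each step inverts the fractional part left over by the previous one):
  377 = 7*50 + 27, so a_0 = 7.
  50 = 1*27 + 23, so a_1 = 1.
  27 = 1*23 + 4, so a_2 = 1.
  23 = 5*4 + 3, so a_3 = 5.
  4 = 1*3 + 1, so a_4 = 1.
  3 = 3*1 + 0, so a_5 = 3.
The remainder reaches 0 after 6 divisions, so the expansion has 6 partial quotients, read off in order.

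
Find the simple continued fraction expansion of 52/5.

Run the Euclidean algorithm on 52 and 5; the successive quotients are the partial quotients a_0, a_1, ... (each step inverts the fractional part left over by the previous one):
  52 = 10*5 + 2, so a_0 = 10.
  5 = 2*2 + 1, so a_1 = 2.
  2 = 2*1 + 0, so a_2 = 2.
The remainder reaches 0 after 3 divisions, so the expansion has 3 partial quotients, read off in order.

[10; 2, 2]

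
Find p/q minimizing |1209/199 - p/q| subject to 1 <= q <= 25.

Expand x = 1209/199 as a continued fraction with the Euclidean algorithm:
  1209 = 6*199 + 15, so a_0 = 6.
  199 = 13*15 + 4, so a_1 = 13.
  15 = 3*4 + 3, so a_2 = 3.
  4 = 1*3 + 1, so a_3 = 1.
  3 = 3*1 + 0, so a_4 = 3.
so x = [6; 13, 3, 1, 3].
Convergents (p_i = a_i*p_{i-1} + p_{i-2}, q_i = a_i*q_{i-1} + q_{i-2} with p_{-2}=0, p_{-1}=1, q_{-2}=1, q_{-1}=0), until the denominator exceeds 25:
  i=0: a_0=6, p_0 = 6*1 + 0 = 6, q_0 = 6*0 + 1 = 1.
  i=1: a_1=13, p_1 = 13*6 + 1 = 79, q_1 = 13*1 + 0 = 13.
  i=2: a_2=3, p_2 = 3*79 + 6 = 243, q_2 = 3*13 + 1 = 40.
q_2 = 40 > 25, so the last convergent with denominator <= 25 is p_1/q_1 = 79/13.
The closest fraction with denominator <= 25 is either p_1/q_1 or the intermediate fraction (k*p_1 + p_0)/(k*q_1 + q_0) with the largest k >= 1 whose denominator stays <= 25; these approach x as k grows, and every other convergent or intermediate fraction in range is farther away.
Largest k: floor((25 - q_0)/q_1) = floor((25 - 1)/13) = 1.
That gives (1*79 + 6)/(1*13 + 1) = 85/14.
Compare the errors: |x - 79/13| = |1209*13 - 79*199|/(199*13) = 4/2587, and |x - 85/14| = |1209*14 - 85*199|/(199*14) = 11/2786.
Cross-multiplying, 4*2786 = 11144 < 28457 = 11*2587, so 4/2587 is smaller: the convergent 79/13 is closer to x than 85/14.

79/13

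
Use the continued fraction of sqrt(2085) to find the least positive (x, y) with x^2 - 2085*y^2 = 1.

First expand sqrt(2085) as a continued fraction. With x_i = (sqrt(2085) + m_i)/d_i and (m_0, d_0) = (0, 1): a_0 = floor(sqrt(2085)) = 45, since 45^2 = 2025 <= 2085 < 2116 = 46^2.
Iterate m_{i+1} = d_i*a_i - m_i, d_{i+1} = (2085 - m_{i+1}^2)/d_i, a_{i+1} = floor((a_0 + m_{i+1})/d_{i+1}):
  m_1 = 1*45 - 0 = 45, d_1 = (2085 - 45^2)/1 = 60/1 = 60, a_1 = floor((45 + 45)/60) = 1.
  m_2 = 60*1 - 45 = 15, d_2 = (2085 - 15^2)/60 = 1860/60 = 31, a_2 = floor((45 + 15)/31) = 1.
  m_3 = 31*1 - 15 = 16, d_3 = (2085 - 16^2)/31 = 1829/31 = 59, a_3 = floor((45 + 16)/59) = 1.
  m_4 = 59*1 - 16 = 43, d_4 = (2085 - 43^2)/59 = 236/59 = 4, a_4 = floor((45 + 43)/4) = 22.
  m_5 = 4*22 - 43 = 45, d_5 = (2085 - 45^2)/4 = 60/4 = 15, a_5 = floor((45 + 45)/15) = 6.
  m_6 = 15*6 - 45 = 45, d_6 = (2085 - 45^2)/15 = 60/15 = 4, a_6 = floor((45 + 45)/4) = 22.
  m_7 = 4*22 - 45 = 43, d_7 = (2085 - 43^2)/4 = 236/4 = 59, a_7 = floor((45 + 43)/59) = 1.
  m_8 = 59*1 - 43 = 16, d_8 = (2085 - 16^2)/59 = 1829/59 = 31, a_8 = floor((45 + 16)/31) = 1.
  m_9 = 31*1 - 16 = 15, d_9 = (2085 - 15^2)/31 = 1860/31 = 60, a_9 = floor((45 + 15)/60) = 1.
  m_10 = 60*1 - 15 = 45, d_10 = (2085 - 45^2)/60 = 60/60 = 1, a_10 = floor((45 + 45)/1) = 90.
  m_11 = 1*90 - 45 = 45, d_11 = (2085 - 45^2)/1 = 60/1 = 60: (m_11, d_11) = (m_1, d_1) = (45, 60), so from here the quotients repeat a_1, ..., a_10; the period length is 10.
So sqrt(2085) = [45; (1, 1, 1, 22, 6, 22, 1, 1, 1, 90)] with period length k = 10.
k is even, so the fundamental solution of x^2 - 2085y^2 = 1 is (p_{k-1}, q_{k-1}) = (p_9, q_9); compute convergents through index 9.
Convergents (p_i = a_i*p_{i-1} + p_{i-2}, q_i = a_i*q_{i-1} + q_{i-2} with p_{-2}=0, p_{-1}=1, q_{-2}=1, q_{-1}=0):
  i=0: a_0=45, p_0 = 45*1 + 0 = 45, q_0 = 45*0 + 1 = 1.
  i=1: a_1=1, p_1 = 1*45 + 1 = 46, q_1 = 1*1 + 0 = 1.
  i=2: a_2=1, p_2 = 1*46 + 45 = 91, q_2 = 1*1 + 1 = 2.
  i=3: a_3=1, p_3 = 1*91 + 46 = 137, q_3 = 1*2 + 1 = 3.
  i=4: a_4=22, p_4 = 22*137 + 91 = 3105, q_4 = 22*3 + 2 = 68.
  i=5: a_5=6, p_5 = 6*3105 + 137 = 18767, q_5 = 6*68 + 3 = 411.
  i=6: a_6=22, p_6 = 22*18767 + 3105 = 415979, q_6 = 22*411 + 68 = 9110.
  i=7: a_7=1, p_7 = 1*415979 + 18767 = 434746, q_7 = 1*9110 + 411 = 9521.
  i=8: a_8=1, p_8 = 1*434746 + 415979 = 850725, q_8 = 1*9521 + 9110 = 18631.
  i=9: a_9=1, p_9 = 1*850725 + 434746 = 1285471, q_9 = 1*18631 + 9521 = 28152.
Check: 1285471^2 - 2085*28152^2 = 1652435691841 - 1652435691840 = 1, so (x, y) = (1285471, 28152) solves the equation, and by the theorem it is the least positive solution.

(x, y) = (1285471, 28152)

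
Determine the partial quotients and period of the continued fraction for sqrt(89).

Write x_i = (sqrt(89) + m_i)/d_i with (m_0, d_0) = (0, 1). a_0 = floor(sqrt(89)) = 9, since 9^2 = 81 <= 89 < 100 = 10^2.
Iterate m_{i+1} = d_i*a_i - m_i, d_{i+1} = (89 - m_{i+1}^2)/d_i, a_{i+1} = floor((a_0 + m_{i+1})/d_{i+1}):
  m_1 = 1*9 - 0 = 9, d_1 = (89 - 9^2)/1 = 8/1 = 8, a_1 = floor((9 + 9)/8) = 2.
  m_2 = 8*2 - 9 = 7, d_2 = (89 - 7^2)/8 = 40/8 = 5, a_2 = floor((9 + 7)/5) = 3.
  m_3 = 5*3 - 7 = 8, d_3 = (89 - 8^2)/5 = 25/5 = 5, a_3 = floor((9 + 8)/5) = 3.
  m_4 = 5*3 - 8 = 7, d_4 = (89 - 7^2)/5 = 40/5 = 8, a_4 = floor((9 + 7)/8) = 2.
  m_5 = 8*2 - 7 = 9, d_5 = (89 - 9^2)/8 = 8/8 = 1, a_5 = floor((9 + 9)/1) = 18.
  m_6 = 1*18 - 9 = 9, d_6 = (89 - 9^2)/1 = 8/1 = 8: (m_6, d_6) = (m_1, d_1) = (9, 8), so from here the quotients repeat a_1, ..., a_5; the period length is 5.
Hence the expansion of sqrt(89) is a_0 = 9 followed by the repeating block 2, 3, 3, 2, 18 (period 5).

[9; (2, 3, 3, 2, 18)]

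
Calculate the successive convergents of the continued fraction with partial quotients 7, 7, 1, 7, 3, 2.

7/1, 50/7, 57/8, 449/63, 1404/197, 3257/457

Using the convergent recurrence p_i = a_i*p_{i-1} + p_{i-2}, q_i = a_i*q_{i-1} + q_{i-2} with p_{-2}=0, p_{-1}=1, q_{-2}=1, q_{-1}=0:
  i=0: a_0=7, p_0 = 7*1 + 0 = 7, q_0 = 7*0 + 1 = 1.
  i=1: a_1=7, p_1 = 7*7 + 1 = 50, q_1 = 7*1 + 0 = 7.
  i=2: a_2=1, p_2 = 1*50 + 7 = 57, q_2 = 1*7 + 1 = 8.
  i=3: a_3=7, p_3 = 7*57 + 50 = 449, q_3 = 7*8 + 7 = 63.
  i=4: a_4=3, p_4 = 3*449 + 57 = 1404, q_4 = 3*63 + 8 = 197.
  i=5: a_5=2, p_5 = 2*1404 + 449 = 3257, q_5 = 2*197 + 63 = 457.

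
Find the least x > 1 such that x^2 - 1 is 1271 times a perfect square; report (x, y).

(x, y) = (32799, 920)

First expand sqrt(1271) as a continued fraction. With x_i = (sqrt(1271) + m_i)/d_i and (m_0, d_0) = (0, 1): a_0 = floor(sqrt(1271)) = 35, since 35^2 = 1225 <= 1271 < 1296 = 36^2.
Iterate m_{i+1} = d_i*a_i - m_i, d_{i+1} = (1271 - m_{i+1}^2)/d_i, a_{i+1} = floor((a_0 + m_{i+1})/d_{i+1}):
  m_1 = 1*35 - 0 = 35, d_1 = (1271 - 35^2)/1 = 46/1 = 46, a_1 = floor((35 + 35)/46) = 1.
  m_2 = 46*1 - 35 = 11, d_2 = (1271 - 11^2)/46 = 1150/46 = 25, a_2 = floor((35 + 11)/25) = 1.
  m_3 = 25*1 - 11 = 14, d_3 = (1271 - 14^2)/25 = 1075/25 = 43, a_3 = floor((35 + 14)/43) = 1.
  m_4 = 43*1 - 14 = 29, d_4 = (1271 - 29^2)/43 = 430/43 = 10, a_4 = floor((35 + 29)/10) = 6.
  m_5 = 10*6 - 29 = 31, d_5 = (1271 - 31^2)/10 = 310/10 = 31, a_5 = floor((35 + 31)/31) = 2.
  m_6 = 31*2 - 31 = 31, d_6 = (1271 - 31^2)/31 = 310/31 = 10, a_6 = floor((35 + 31)/10) = 6.
  m_7 = 10*6 - 31 = 29, d_7 = (1271 - 29^2)/10 = 430/10 = 43, a_7 = floor((35 + 29)/43) = 1.
  m_8 = 43*1 - 29 = 14, d_8 = (1271 - 14^2)/43 = 1075/43 = 25, a_8 = floor((35 + 14)/25) = 1.
  m_9 = 25*1 - 14 = 11, d_9 = (1271 - 11^2)/25 = 1150/25 = 46, a_9 = floor((35 + 11)/46) = 1.
  m_10 = 46*1 - 11 = 35, d_10 = (1271 - 35^2)/46 = 46/46 = 1, a_10 = floor((35 + 35)/1) = 70.
  m_11 = 1*70 - 35 = 35, d_11 = (1271 - 35^2)/1 = 46/1 = 46: (m_11, d_11) = (m_1, d_1) = (35, 46), so from here the quotients repeat a_1, ..., a_10; the period length is 10.
So sqrt(1271) = [35; (1, 1, 1, 6, 2, 6, 1, 1, 1, 70)] with period length k = 10.
k is even, so the fundamental solution of x^2 - 1271y^2 = 1 is (p_{k-1}, q_{k-1}) = (p_9, q_9); compute convergents through index 9.
Convergents (p_i = a_i*p_{i-1} + p_{i-2}, q_i = a_i*q_{i-1} + q_{i-2} with p_{-2}=0, p_{-1}=1, q_{-2}=1, q_{-1}=0):
  i=0: a_0=35, p_0 = 35*1 + 0 = 35, q_0 = 35*0 + 1 = 1.
  i=1: a_1=1, p_1 = 1*35 + 1 = 36, q_1 = 1*1 + 0 = 1.
  i=2: a_2=1, p_2 = 1*36 + 35 = 71, q_2 = 1*1 + 1 = 2.
  i=3: a_3=1, p_3 = 1*71 + 36 = 107, q_3 = 1*2 + 1 = 3.
  i=4: a_4=6, p_4 = 6*107 + 71 = 713, q_4 = 6*3 + 2 = 20.
  i=5: a_5=2, p_5 = 2*713 + 107 = 1533, q_5 = 2*20 + 3 = 43.
  i=6: a_6=6, p_6 = 6*1533 + 713 = 9911, q_6 = 6*43 + 20 = 278.
  i=7: a_7=1, p_7 = 1*9911 + 1533 = 11444, q_7 = 1*278 + 43 = 321.
  i=8: a_8=1, p_8 = 1*11444 + 9911 = 21355, q_8 = 1*321 + 278 = 599.
  i=9: a_9=1, p_9 = 1*21355 + 11444 = 32799, q_9 = 1*599 + 321 = 920.
Check: 32799^2 - 1271*920^2 = 1075774401 - 1075774400 = 1, so (x, y) = (32799, 920) solves the equation, and by the theorem it is the least positive solution.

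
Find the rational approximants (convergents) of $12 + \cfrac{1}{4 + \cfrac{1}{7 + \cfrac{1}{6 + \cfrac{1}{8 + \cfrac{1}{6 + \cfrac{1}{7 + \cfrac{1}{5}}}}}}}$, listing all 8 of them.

12/1, 49/4, 355/29, 2179/178, 17787/1453, 108901/8896, 780094/63725, 4009371/327521

Using the convergent recurrence p_i = a_i*p_{i-1} + p_{i-2}, q_i = a_i*q_{i-1} + q_{i-2} with p_{-2}=0, p_{-1}=1, q_{-2}=1, q_{-1}=0:
  i=0: a_0=12, p_0 = 12*1 + 0 = 12, q_0 = 12*0 + 1 = 1.
  i=1: a_1=4, p_1 = 4*12 + 1 = 49, q_1 = 4*1 + 0 = 4.
  i=2: a_2=7, p_2 = 7*49 + 12 = 355, q_2 = 7*4 + 1 = 29.
  i=3: a_3=6, p_3 = 6*355 + 49 = 2179, q_3 = 6*29 + 4 = 178.
  i=4: a_4=8, p_4 = 8*2179 + 355 = 17787, q_4 = 8*178 + 29 = 1453.
  i=5: a_5=6, p_5 = 6*17787 + 2179 = 108901, q_5 = 6*1453 + 178 = 8896.
  i=6: a_6=7, p_6 = 7*108901 + 17787 = 780094, q_6 = 7*8896 + 1453 = 63725.
  i=7: a_7=5, p_7 = 5*780094 + 108901 = 4009371, q_7 = 5*63725 + 8896 = 327521.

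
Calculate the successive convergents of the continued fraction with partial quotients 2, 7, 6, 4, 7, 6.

Using the convergent recurrence p_i = a_i*p_{i-1} + p_{i-2}, q_i = a_i*q_{i-1} + q_{i-2} with p_{-2}=0, p_{-1}=1, q_{-2}=1, q_{-1}=0:
  i=0: a_0=2, p_0 = 2*1 + 0 = 2, q_0 = 2*0 + 1 = 1.
  i=1: a_1=7, p_1 = 7*2 + 1 = 15, q_1 = 7*1 + 0 = 7.
  i=2: a_2=6, p_2 = 6*15 + 2 = 92, q_2 = 6*7 + 1 = 43.
  i=3: a_3=4, p_3 = 4*92 + 15 = 383, q_3 = 4*43 + 7 = 179.
  i=4: a_4=7, p_4 = 7*383 + 92 = 2773, q_4 = 7*179 + 43 = 1296.
  i=5: a_5=6, p_5 = 6*2773 + 383 = 17021, q_5 = 6*1296 + 179 = 7955.

2/1, 15/7, 92/43, 383/179, 2773/1296, 17021/7955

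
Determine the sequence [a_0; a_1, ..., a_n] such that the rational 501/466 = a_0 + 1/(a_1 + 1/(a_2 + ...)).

[1; 13, 3, 5, 2]

Run the Euclidean algorithm on 501 and 466; the successive quotients are the partial quotients a_0, a_1, ... (each step inverts the fractional part left over by the previous one):
  501 = 1*466 + 35, so a_0 = 1.
  466 = 13*35 + 11, so a_1 = 13.
  35 = 3*11 + 2, so a_2 = 3.
  11 = 5*2 + 1, so a_3 = 5.
  2 = 2*1 + 0, so a_4 = 2.
The remainder reaches 0 after 5 divisions, so the expansion has 5 partial quotients, read off in order.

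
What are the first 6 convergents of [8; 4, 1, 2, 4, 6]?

8/1, 33/4, 41/5, 115/14, 501/61, 3121/380

Using the convergent recurrence p_i = a_i*p_{i-1} + p_{i-2}, q_i = a_i*q_{i-1} + q_{i-2} with p_{-2}=0, p_{-1}=1, q_{-2}=1, q_{-1}=0:
  i=0: a_0=8, p_0 = 8*1 + 0 = 8, q_0 = 8*0 + 1 = 1.
  i=1: a_1=4, p_1 = 4*8 + 1 = 33, q_1 = 4*1 + 0 = 4.
  i=2: a_2=1, p_2 = 1*33 + 8 = 41, q_2 = 1*4 + 1 = 5.
  i=3: a_3=2, p_3 = 2*41 + 33 = 115, q_3 = 2*5 + 4 = 14.
  i=4: a_4=4, p_4 = 4*115 + 41 = 501, q_4 = 4*14 + 5 = 61.
  i=5: a_5=6, p_5 = 6*501 + 115 = 3121, q_5 = 6*61 + 14 = 380.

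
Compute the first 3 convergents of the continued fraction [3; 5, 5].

Using the convergent recurrence p_i = a_i*p_{i-1} + p_{i-2}, q_i = a_i*q_{i-1} + q_{i-2} with p_{-2}=0, p_{-1}=1, q_{-2}=1, q_{-1}=0:
  i=0: a_0=3, p_0 = 3*1 + 0 = 3, q_0 = 3*0 + 1 = 1.
  i=1: a_1=5, p_1 = 5*3 + 1 = 16, q_1 = 5*1 + 0 = 5.
  i=2: a_2=5, p_2 = 5*16 + 3 = 83, q_2 = 5*5 + 1 = 26.

3/1, 16/5, 83/26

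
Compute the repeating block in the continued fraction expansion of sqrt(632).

[25; (7, 6, 7, 50)]

Write x_i = (sqrt(632) + m_i)/d_i with (m_0, d_0) = (0, 1). a_0 = floor(sqrt(632)) = 25, since 25^2 = 625 <= 632 < 676 = 26^2.
Iterate m_{i+1} = d_i*a_i - m_i, d_{i+1} = (632 - m_{i+1}^2)/d_i, a_{i+1} = floor((a_0 + m_{i+1})/d_{i+1}):
  m_1 = 1*25 - 0 = 25, d_1 = (632 - 25^2)/1 = 7/1 = 7, a_1 = floor((25 + 25)/7) = 7.
  m_2 = 7*7 - 25 = 24, d_2 = (632 - 24^2)/7 = 56/7 = 8, a_2 = floor((25 + 24)/8) = 6.
  m_3 = 8*6 - 24 = 24, d_3 = (632 - 24^2)/8 = 56/8 = 7, a_3 = floor((25 + 24)/7) = 7.
  m_4 = 7*7 - 24 = 25, d_4 = (632 - 25^2)/7 = 7/7 = 1, a_4 = floor((25 + 25)/1) = 50.
  m_5 = 1*50 - 25 = 25, d_5 = (632 - 25^2)/1 = 7/1 = 7: (m_5, d_5) = (m_1, d_1) = (25, 7), so from here the quotients repeat a_1, ..., a_4; the period length is 4.
Hence the expansion of sqrt(632) is a_0 = 25 followed by the repeating block 7, 6, 7, 50 (period 4).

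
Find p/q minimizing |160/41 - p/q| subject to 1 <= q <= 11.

Expand x = 160/41 as a continued fraction with the Euclidean algorithm:
  160 = 3*41 + 37, so a_0 = 3.
  41 = 1*37 + 4, so a_1 = 1.
  37 = 9*4 + 1, so a_2 = 9.
  4 = 4*1 + 0, so a_3 = 4.
so x = [3; 1, 9, 4].
Convergents (p_i = a_i*p_{i-1} + p_{i-2}, q_i = a_i*q_{i-1} + q_{i-2} with p_{-2}=0, p_{-1}=1, q_{-2}=1, q_{-1}=0), until the denominator exceeds 11:
  i=0: a_0=3, p_0 = 3*1 + 0 = 3, q_0 = 3*0 + 1 = 1.
  i=1: a_1=1, p_1 = 1*3 + 1 = 4, q_1 = 1*1 + 0 = 1.
  i=2: a_2=9, p_2 = 9*4 + 3 = 39, q_2 = 9*1 + 1 = 10.
  i=3: a_3=4, p_3 = 4*39 + 4 = 160, q_3 = 4*10 + 1 = 41.
q_3 = 41 > 11, so the last convergent with denominator <= 11 is p_2/q_2 = 39/10.
The closest fraction with denominator <= 11 is either p_2/q_2 or the intermediate fraction (k*p_2 + p_1)/(k*q_2 + q_1) with the largest k >= 1 whose denominator stays <= 11; these approach x as k grows, and every other convergent or intermediate fraction in range is farther away.
Largest k: floor((11 - q_1)/q_2) = floor((11 - 1)/10) = 1.
That gives (1*39 + 4)/(1*10 + 1) = 43/11.
Compare the errors: |x - 39/10| = |160*10 - 39*41|/(41*10) = 1/410, and |x - 43/11| = |160*11 - 43*41|/(41*11) = 3/451.
Cross-multiplying, 1*451 = 451 < 1230 = 3*410, so 1/410 is smaller: the convergent 39/10 is closer to x than 43/11.

39/10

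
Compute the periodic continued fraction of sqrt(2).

[1; (2)]

Write x_i = (sqrt(2) + m_i)/d_i with (m_0, d_0) = (0, 1). a_0 = floor(sqrt(2)) = 1, since 1^2 = 1 <= 2 < 4 = 2^2.
Iterate m_{i+1} = d_i*a_i - m_i, d_{i+1} = (2 - m_{i+1}^2)/d_i, a_{i+1} = floor((a_0 + m_{i+1})/d_{i+1}):
  m_1 = 1*1 - 0 = 1, d_1 = (2 - 1^2)/1 = 1/1 = 1, a_1 = floor((1 + 1)/1) = 2.
  m_2 = 1*2 - 1 = 1, d_2 = (2 - 1^2)/1 = 1/1 = 1: (m_2, d_2) = (m_1, d_1) = (1, 1), so from here the quotient a_1 repeats; the period length is 1.
Hence the expansion of sqrt(2) is a_0 = 1 followed by the repeating block 2 (period 1).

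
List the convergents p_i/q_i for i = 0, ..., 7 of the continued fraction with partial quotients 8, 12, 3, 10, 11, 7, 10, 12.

8/1, 97/12, 299/37, 3087/382, 34256/4239, 242879/30055, 2463046/304789, 29799431/3687523

Using the convergent recurrence p_i = a_i*p_{i-1} + p_{i-2}, q_i = a_i*q_{i-1} + q_{i-2} with p_{-2}=0, p_{-1}=1, q_{-2}=1, q_{-1}=0:
  i=0: a_0=8, p_0 = 8*1 + 0 = 8, q_0 = 8*0 + 1 = 1.
  i=1: a_1=12, p_1 = 12*8 + 1 = 97, q_1 = 12*1 + 0 = 12.
  i=2: a_2=3, p_2 = 3*97 + 8 = 299, q_2 = 3*12 + 1 = 37.
  i=3: a_3=10, p_3 = 10*299 + 97 = 3087, q_3 = 10*37 + 12 = 382.
  i=4: a_4=11, p_4 = 11*3087 + 299 = 34256, q_4 = 11*382 + 37 = 4239.
  i=5: a_5=7, p_5 = 7*34256 + 3087 = 242879, q_5 = 7*4239 + 382 = 30055.
  i=6: a_6=10, p_6 = 10*242879 + 34256 = 2463046, q_6 = 10*30055 + 4239 = 304789.
  i=7: a_7=12, p_7 = 12*2463046 + 242879 = 29799431, q_7 = 12*304789 + 30055 = 3687523.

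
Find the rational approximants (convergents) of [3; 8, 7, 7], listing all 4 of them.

3/1, 25/8, 178/57, 1271/407

Using the convergent recurrence p_i = a_i*p_{i-1} + p_{i-2}, q_i = a_i*q_{i-1} + q_{i-2} with p_{-2}=0, p_{-1}=1, q_{-2}=1, q_{-1}=0:
  i=0: a_0=3, p_0 = 3*1 + 0 = 3, q_0 = 3*0 + 1 = 1.
  i=1: a_1=8, p_1 = 8*3 + 1 = 25, q_1 = 8*1 + 0 = 8.
  i=2: a_2=7, p_2 = 7*25 + 3 = 178, q_2 = 7*8 + 1 = 57.
  i=3: a_3=7, p_3 = 7*178 + 25 = 1271, q_3 = 7*57 + 8 = 407.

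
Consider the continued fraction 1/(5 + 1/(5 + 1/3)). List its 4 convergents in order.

Using the convergent recurrence p_i = a_i*p_{i-1} + p_{i-2}, q_i = a_i*q_{i-1} + q_{i-2} with p_{-2}=0, p_{-1}=1, q_{-2}=1, q_{-1}=0:
  i=0: a_0=0, p_0 = 0*1 + 0 = 0, q_0 = 0*0 + 1 = 1.
  i=1: a_1=5, p_1 = 5*0 + 1 = 1, q_1 = 5*1 + 0 = 5.
  i=2: a_2=5, p_2 = 5*1 + 0 = 5, q_2 = 5*5 + 1 = 26.
  i=3: a_3=3, p_3 = 3*5 + 1 = 16, q_3 = 3*26 + 5 = 83.

0/1, 1/5, 5/26, 16/83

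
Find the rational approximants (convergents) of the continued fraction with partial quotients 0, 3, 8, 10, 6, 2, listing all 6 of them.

0/1, 1/3, 8/25, 81/253, 494/1543, 1069/3339

Using the convergent recurrence p_i = a_i*p_{i-1} + p_{i-2}, q_i = a_i*q_{i-1} + q_{i-2} with p_{-2}=0, p_{-1}=1, q_{-2}=1, q_{-1}=0:
  i=0: a_0=0, p_0 = 0*1 + 0 = 0, q_0 = 0*0 + 1 = 1.
  i=1: a_1=3, p_1 = 3*0 + 1 = 1, q_1 = 3*1 + 0 = 3.
  i=2: a_2=8, p_2 = 8*1 + 0 = 8, q_2 = 8*3 + 1 = 25.
  i=3: a_3=10, p_3 = 10*8 + 1 = 81, q_3 = 10*25 + 3 = 253.
  i=4: a_4=6, p_4 = 6*81 + 8 = 494, q_4 = 6*253 + 25 = 1543.
  i=5: a_5=2, p_5 = 2*494 + 81 = 1069, q_5 = 2*1543 + 253 = 3339.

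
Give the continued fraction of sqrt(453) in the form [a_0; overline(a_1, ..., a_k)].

[21; overline(3, 1, 1, 10, 14, 10, 1, 1, 3, 42)]

Write x_i = (sqrt(453) + m_i)/d_i with (m_0, d_0) = (0, 1). a_0 = floor(sqrt(453)) = 21, since 21^2 = 441 <= 453 < 484 = 22^2.
Iterate m_{i+1} = d_i*a_i - m_i, d_{i+1} = (453 - m_{i+1}^2)/d_i, a_{i+1} = floor((a_0 + m_{i+1})/d_{i+1}):
  m_1 = 1*21 - 0 = 21, d_1 = (453 - 21^2)/1 = 12/1 = 12, a_1 = floor((21 + 21)/12) = 3.
  m_2 = 12*3 - 21 = 15, d_2 = (453 - 15^2)/12 = 228/12 = 19, a_2 = floor((21 + 15)/19) = 1.
  m_3 = 19*1 - 15 = 4, d_3 = (453 - 4^2)/19 = 437/19 = 23, a_3 = floor((21 + 4)/23) = 1.
  m_4 = 23*1 - 4 = 19, d_4 = (453 - 19^2)/23 = 92/23 = 4, a_4 = floor((21 + 19)/4) = 10.
  m_5 = 4*10 - 19 = 21, d_5 = (453 - 21^2)/4 = 12/4 = 3, a_5 = floor((21 + 21)/3) = 14.
  m_6 = 3*14 - 21 = 21, d_6 = (453 - 21^2)/3 = 12/3 = 4, a_6 = floor((21 + 21)/4) = 10.
  m_7 = 4*10 - 21 = 19, d_7 = (453 - 19^2)/4 = 92/4 = 23, a_7 = floor((21 + 19)/23) = 1.
  m_8 = 23*1 - 19 = 4, d_8 = (453 - 4^2)/23 = 437/23 = 19, a_8 = floor((21 + 4)/19) = 1.
  m_9 = 19*1 - 4 = 15, d_9 = (453 - 15^2)/19 = 228/19 = 12, a_9 = floor((21 + 15)/12) = 3.
  m_10 = 12*3 - 15 = 21, d_10 = (453 - 21^2)/12 = 12/12 = 1, a_10 = floor((21 + 21)/1) = 42.
  m_11 = 1*42 - 21 = 21, d_11 = (453 - 21^2)/1 = 12/1 = 12: (m_11, d_11) = (m_1, d_1) = (21, 12), so from here the quotients repeat a_1, ..., a_10; the period length is 10.
Hence the expansion of sqrt(453) is a_0 = 21 followed by the repeating block 3, 1, 1, 10, 14, 10, 1, 1, 3, 42 (period 10).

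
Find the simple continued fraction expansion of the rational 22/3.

[7; 3]

Run the Euclidean algorithm on 22 and 3; the successive quotients are the partial quotients a_0, a_1, ... (each step inverts the fractional part left over by the previous one):
  22 = 7*3 + 1, so a_0 = 7.
  3 = 3*1 + 0, so a_1 = 3.
The remainder reaches 0 after 2 divisions, so the expansion has 2 partial quotients, read off in order.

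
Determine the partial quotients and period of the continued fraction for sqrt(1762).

Write x_i = (sqrt(1762) + m_i)/d_i with (m_0, d_0) = (0, 1). a_0 = floor(sqrt(1762)) = 41, since 41^2 = 1681 <= 1762 < 1764 = 42^2.
Iterate m_{i+1} = d_i*a_i - m_i, d_{i+1} = (1762 - m_{i+1}^2)/d_i, a_{i+1} = floor((a_0 + m_{i+1})/d_{i+1}):
  m_1 = 1*41 - 0 = 41, d_1 = (1762 - 41^2)/1 = 81/1 = 81, a_1 = floor((41 + 41)/81) = 1.
  m_2 = 81*1 - 41 = 40, d_2 = (1762 - 40^2)/81 = 162/81 = 2, a_2 = floor((41 + 40)/2) = 40.
  m_3 = 2*40 - 40 = 40, d_3 = (1762 - 40^2)/2 = 162/2 = 81, a_3 = floor((41 + 40)/81) = 1.
  m_4 = 81*1 - 40 = 41, d_4 = (1762 - 41^2)/81 = 81/81 = 1, a_4 = floor((41 + 41)/1) = 82.
  m_5 = 1*82 - 41 = 41, d_5 = (1762 - 41^2)/1 = 81/1 = 81: (m_5, d_5) = (m_1, d_1) = (41, 81), so from here the quotients repeat a_1, ..., a_4; the period length is 4.
Hence the expansion of sqrt(1762) is a_0 = 41 followed by the repeating block 1, 40, 1, 82 (period 4).

[41; (1, 40, 1, 82)]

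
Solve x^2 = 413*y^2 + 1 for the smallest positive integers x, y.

(x, y) = (113399, 5580)

First expand sqrt(413) as a continued fraction. With x_i = (sqrt(413) + m_i)/d_i and (m_0, d_0) = (0, 1): a_0 = floor(sqrt(413)) = 20, since 20^2 = 400 <= 413 < 441 = 21^2.
Iterate m_{i+1} = d_i*a_i - m_i, d_{i+1} = (413 - m_{i+1}^2)/d_i, a_{i+1} = floor((a_0 + m_{i+1})/d_{i+1}):
  m_1 = 1*20 - 0 = 20, d_1 = (413 - 20^2)/1 = 13/1 = 13, a_1 = floor((20 + 20)/13) = 3.
  m_2 = 13*3 - 20 = 19, d_2 = (413 - 19^2)/13 = 52/13 = 4, a_2 = floor((20 + 19)/4) = 9.
  m_3 = 4*9 - 19 = 17, d_3 = (413 - 17^2)/4 = 124/4 = 31, a_3 = floor((20 + 17)/31) = 1.
  m_4 = 31*1 - 17 = 14, d_4 = (413 - 14^2)/31 = 217/31 = 7, a_4 = floor((20 + 14)/7) = 4.
  m_5 = 7*4 - 14 = 14, d_5 = (413 - 14^2)/7 = 217/7 = 31, a_5 = floor((20 + 14)/31) = 1.
  m_6 = 31*1 - 14 = 17, d_6 = (413 - 17^2)/31 = 124/31 = 4, a_6 = floor((20 + 17)/4) = 9.
  m_7 = 4*9 - 17 = 19, d_7 = (413 - 19^2)/4 = 52/4 = 13, a_7 = floor((20 + 19)/13) = 3.
  m_8 = 13*3 - 19 = 20, d_8 = (413 - 20^2)/13 = 13/13 = 1, a_8 = floor((20 + 20)/1) = 40.
  m_9 = 1*40 - 20 = 20, d_9 = (413 - 20^2)/1 = 13/1 = 13: (m_9, d_9) = (m_1, d_1) = (20, 13), so from here the quotients repeat a_1, ..., a_8; the period length is 8.
So sqrt(413) = [20; (3, 9, 1, 4, 1, 9, 3, 40)] with period length k = 8.
k is even, so the fundamental solution of x^2 - 413y^2 = 1 is (p_{k-1}, q_{k-1}) = (p_7, q_7); compute convergents through index 7.
Convergents (p_i = a_i*p_{i-1} + p_{i-2}, q_i = a_i*q_{i-1} + q_{i-2} with p_{-2}=0, p_{-1}=1, q_{-2}=1, q_{-1}=0):
  i=0: a_0=20, p_0 = 20*1 + 0 = 20, q_0 = 20*0 + 1 = 1.
  i=1: a_1=3, p_1 = 3*20 + 1 = 61, q_1 = 3*1 + 0 = 3.
  i=2: a_2=9, p_2 = 9*61 + 20 = 569, q_2 = 9*3 + 1 = 28.
  i=3: a_3=1, p_3 = 1*569 + 61 = 630, q_3 = 1*28 + 3 = 31.
  i=4: a_4=4, p_4 = 4*630 + 569 = 3089, q_4 = 4*31 + 28 = 152.
  i=5: a_5=1, p_5 = 1*3089 + 630 = 3719, q_5 = 1*152 + 31 = 183.
  i=6: a_6=9, p_6 = 9*3719 + 3089 = 36560, q_6 = 9*183 + 152 = 1799.
  i=7: a_7=3, p_7 = 3*36560 + 3719 = 113399, q_7 = 3*1799 + 183 = 5580.
Check: 113399^2 - 413*5580^2 = 12859333201 - 12859333200 = 1, so (x, y) = (113399, 5580) solves the equation, and by the theorem it is the least positive solution.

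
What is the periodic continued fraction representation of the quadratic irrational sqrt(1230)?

[35; (14, 70)]

Write x_i = (sqrt(1230) + m_i)/d_i with (m_0, d_0) = (0, 1). a_0 = floor(sqrt(1230)) = 35, since 35^2 = 1225 <= 1230 < 1296 = 36^2.
Iterate m_{i+1} = d_i*a_i - m_i, d_{i+1} = (1230 - m_{i+1}^2)/d_i, a_{i+1} = floor((a_0 + m_{i+1})/d_{i+1}):
  m_1 = 1*35 - 0 = 35, d_1 = (1230 - 35^2)/1 = 5/1 = 5, a_1 = floor((35 + 35)/5) = 14.
  m_2 = 5*14 - 35 = 35, d_2 = (1230 - 35^2)/5 = 5/5 = 1, a_2 = floor((35 + 35)/1) = 70.
  m_3 = 1*70 - 35 = 35, d_3 = (1230 - 35^2)/1 = 5/1 = 5: (m_3, d_3) = (m_1, d_1) = (35, 5), so from here the quotients repeat a_1, a_2; the period length is 2.
Hence the expansion of sqrt(1230) is a_0 = 35 followed by the repeating block 14, 70 (period 2).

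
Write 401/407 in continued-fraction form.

[0; 1, 66, 1, 5]

Run the Euclidean algorithm on 401 and 407; the successive quotients are the partial quotients a_0, a_1, ... (each step inverts the fractional part left over by the previous one):
  401 = 0*407 + 401, so a_0 = 0.
  407 = 1*401 + 6, so a_1 = 1.
  401 = 66*6 + 5, so a_2 = 66.
  6 = 1*5 + 1, so a_3 = 1.
  5 = 5*1 + 0, so a_4 = 5.
The remainder reaches 0 after 5 divisions, so the expansion has 5 partial quotients, read off in order.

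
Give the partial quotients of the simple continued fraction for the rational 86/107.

Run the Euclidean algorithm on 86 and 107; the successive quotients are the partial quotients a_0, a_1, ... (each step inverts the fractional part left over by the previous one):
  86 = 0*107 + 86, so a_0 = 0.
  107 = 1*86 + 21, so a_1 = 1.
  86 = 4*21 + 2, so a_2 = 4.
  21 = 10*2 + 1, so a_3 = 10.
  2 = 2*1 + 0, so a_4 = 2.
The remainder reaches 0 after 5 divisions, so the expansion has 5 partial quotients, read off in order.

[0; 1, 4, 10, 2]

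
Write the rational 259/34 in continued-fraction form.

[7; 1, 1, 1, 1, 1, 1, 2]

Run the Euclidean algorithm on 259 and 34; the successive quotients are the partial quotients a_0, a_1, ... (each step inverts the fractional part left over by the previous one):
  259 = 7*34 + 21, so a_0 = 7.
  34 = 1*21 + 13, so a_1 = 1.
  21 = 1*13 + 8, so a_2 = 1.
  13 = 1*8 + 5, so a_3 = 1.
  8 = 1*5 + 3, so a_4 = 1.
  5 = 1*3 + 2, so a_5 = 1.
  3 = 1*2 + 1, so a_6 = 1.
  2 = 2*1 + 0, so a_7 = 2.
The remainder reaches 0 after 8 divisions, so the expansion has 8 partial quotients, read off in order.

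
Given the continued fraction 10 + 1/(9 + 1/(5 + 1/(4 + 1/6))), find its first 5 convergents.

10/1, 91/9, 465/46, 1951/193, 12171/1204

Using the convergent recurrence p_i = a_i*p_{i-1} + p_{i-2}, q_i = a_i*q_{i-1} + q_{i-2} with p_{-2}=0, p_{-1}=1, q_{-2}=1, q_{-1}=0:
  i=0: a_0=10, p_0 = 10*1 + 0 = 10, q_0 = 10*0 + 1 = 1.
  i=1: a_1=9, p_1 = 9*10 + 1 = 91, q_1 = 9*1 + 0 = 9.
  i=2: a_2=5, p_2 = 5*91 + 10 = 465, q_2 = 5*9 + 1 = 46.
  i=3: a_3=4, p_3 = 4*465 + 91 = 1951, q_3 = 4*46 + 9 = 193.
  i=4: a_4=6, p_4 = 6*1951 + 465 = 12171, q_4 = 6*193 + 46 = 1204.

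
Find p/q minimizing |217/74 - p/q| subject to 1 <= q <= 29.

Expand x = 217/74 as a continued fraction with the Euclidean algorithm:
  217 = 2*74 + 69, so a_0 = 2.
  74 = 1*69 + 5, so a_1 = 1.
  69 = 13*5 + 4, so a_2 = 13.
  5 = 1*4 + 1, so a_3 = 1.
  4 = 4*1 + 0, so a_4 = 4.
so x = [2; 1, 13, 1, 4].
Convergents (p_i = a_i*p_{i-1} + p_{i-2}, q_i = a_i*q_{i-1} + q_{i-2} with p_{-2}=0, p_{-1}=1, q_{-2}=1, q_{-1}=0), until the denominator exceeds 29:
  i=0: a_0=2, p_0 = 2*1 + 0 = 2, q_0 = 2*0 + 1 = 1.
  i=1: a_1=1, p_1 = 1*2 + 1 = 3, q_1 = 1*1 + 0 = 1.
  i=2: a_2=13, p_2 = 13*3 + 2 = 41, q_2 = 13*1 + 1 = 14.
  i=3: a_3=1, p_3 = 1*41 + 3 = 44, q_3 = 1*14 + 1 = 15.
  i=4: a_4=4, p_4 = 4*44 + 41 = 217, q_4 = 4*15 + 14 = 74.
q_4 = 74 > 29, so the last convergent with denominator <= 29 is p_3/q_3 = 44/15.
The closest fraction with denominator <= 29 is either p_3/q_3 or the intermediate fraction (k*p_3 + p_2)/(k*q_3 + q_2) with the largest k >= 1 whose denominator stays <= 29; these approach x as k grows, and every other convergent or intermediate fraction in range is farther away.
Largest k: floor((29 - q_2)/q_3) = floor((29 - 14)/15) = 1.
That gives (1*44 + 41)/(1*15 + 14) = 85/29.
Compare the errors: |x - 44/15| = |217*15 - 44*74|/(74*15) = 1/1110, and |x - 85/29| = |217*29 - 85*74|/(74*29) = 3/2146.
Cross-multiplying, 1*2146 = 2146 < 3330 = 3*1110, so 1/1110 is smaller: the convergent 44/15 is closer to x than 85/29.

44/15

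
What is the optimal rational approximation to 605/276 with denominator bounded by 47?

57/26

Expand x = 605/276 as a continued fraction with the Euclidean algorithm:
  605 = 2*276 + 53, so a_0 = 2.
  276 = 5*53 + 11, so a_1 = 5.
  53 = 4*11 + 9, so a_2 = 4.
  11 = 1*9 + 2, so a_3 = 1.
  9 = 4*2 + 1, so a_4 = 4.
  2 = 2*1 + 0, so a_5 = 2.
so x = [2; 5, 4, 1, 4, 2].
Convergents (p_i = a_i*p_{i-1} + p_{i-2}, q_i = a_i*q_{i-1} + q_{i-2} with p_{-2}=0, p_{-1}=1, q_{-2}=1, q_{-1}=0), until the denominator exceeds 47:
  i=0: a_0=2, p_0 = 2*1 + 0 = 2, q_0 = 2*0 + 1 = 1.
  i=1: a_1=5, p_1 = 5*2 + 1 = 11, q_1 = 5*1 + 0 = 5.
  i=2: a_2=4, p_2 = 4*11 + 2 = 46, q_2 = 4*5 + 1 = 21.
  i=3: a_3=1, p_3 = 1*46 + 11 = 57, q_3 = 1*21 + 5 = 26.
  i=4: a_4=4, p_4 = 4*57 + 46 = 274, q_4 = 4*26 + 21 = 125.
q_4 = 125 > 47, so the last convergent with denominator <= 47 is p_3/q_3 = 57/26.
The closest fraction with denominator <= 47 is either p_3/q_3 or the intermediate fraction (k*p_3 + p_2)/(k*q_3 + q_2) with the largest k >= 1 whose denominator stays <= 47; these approach x as k grows, and every other convergent or intermediate fraction in range is farther away.
Largest k: floor((47 - q_2)/q_3) = floor((47 - 21)/26) = 1.
That gives (1*57 + 46)/(1*26 + 21) = 103/47.
Compare the errors: |x - 57/26| = |605*26 - 57*276|/(276*26) = 2/7176, and |x - 103/47| = |605*47 - 103*276|/(276*47) = 7/12972.
Cross-multiplying, 2*12972 = 25944 < 50232 = 7*7176, so 2/7176 is smaller: the convergent 57/26 is closer to x than 103/47.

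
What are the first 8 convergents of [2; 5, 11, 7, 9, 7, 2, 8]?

2/1, 11/5, 123/56, 872/397, 7971/3629, 56669/25800, 121309/55229, 1027141/467632

Using the convergent recurrence p_i = a_i*p_{i-1} + p_{i-2}, q_i = a_i*q_{i-1} + q_{i-2} with p_{-2}=0, p_{-1}=1, q_{-2}=1, q_{-1}=0:
  i=0: a_0=2, p_0 = 2*1 + 0 = 2, q_0 = 2*0 + 1 = 1.
  i=1: a_1=5, p_1 = 5*2 + 1 = 11, q_1 = 5*1 + 0 = 5.
  i=2: a_2=11, p_2 = 11*11 + 2 = 123, q_2 = 11*5 + 1 = 56.
  i=3: a_3=7, p_3 = 7*123 + 11 = 872, q_3 = 7*56 + 5 = 397.
  i=4: a_4=9, p_4 = 9*872 + 123 = 7971, q_4 = 9*397 + 56 = 3629.
  i=5: a_5=7, p_5 = 7*7971 + 872 = 56669, q_5 = 7*3629 + 397 = 25800.
  i=6: a_6=2, p_6 = 2*56669 + 7971 = 121309, q_6 = 2*25800 + 3629 = 55229.
  i=7: a_7=8, p_7 = 8*121309 + 56669 = 1027141, q_7 = 8*55229 + 25800 = 467632.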